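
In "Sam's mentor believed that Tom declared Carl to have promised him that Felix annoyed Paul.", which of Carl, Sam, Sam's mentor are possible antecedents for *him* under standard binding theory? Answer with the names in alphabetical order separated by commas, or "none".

*him* is a pronoun; Principle B requires it to be free in its binding domain — the clause headed by 'promised'.
— Carl: subject of the clause headed by 'promised'; c-commands the pronoun within its binding domain — blocked (Principle B).
— Sam: possessor inside the subject DP of the matrix clause; does not c-command the pronoun — Principle B does not apply; allowed.
— Sam's mentor: subject of the matrix clause; c-commands the pronoun but lies outside its binding domain — allowed.

Sam, Sam's mentor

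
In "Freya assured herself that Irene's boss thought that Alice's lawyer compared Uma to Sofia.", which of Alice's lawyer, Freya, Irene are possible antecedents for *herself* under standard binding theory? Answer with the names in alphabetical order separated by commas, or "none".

Freya

*herself* is a reflexive; Principle A requires it to be bound within its binding domain — the matrix clause.
— Alice's lawyer: subject of the clause headed by 'compared'; does not c-command the reflexive — cannot bind it (Principle A).
— Freya: subject of the matrix clause; c-commands the reflexive within its binding domain — allowed (Principle A).
— Irene: possessor inside the subject DP of the clause headed by 'thought'; does not c-command the reflexive — cannot bind it (Principle A).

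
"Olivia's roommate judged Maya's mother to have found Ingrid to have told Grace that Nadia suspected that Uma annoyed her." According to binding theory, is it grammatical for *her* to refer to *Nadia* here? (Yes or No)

Yes

*Nadia* is an R-expression; Principle C requires it to be free (not bound by any c-commanding expression).
— her: object of the clause headed by 'annoyed'; the pronoun does not c-command the R-expression — coreference allowed.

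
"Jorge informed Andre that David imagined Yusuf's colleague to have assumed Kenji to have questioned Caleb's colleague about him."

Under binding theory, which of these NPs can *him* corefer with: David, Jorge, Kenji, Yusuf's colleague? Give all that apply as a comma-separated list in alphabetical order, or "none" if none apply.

David, Jorge, Yusuf's colleague

*him* is a pronoun; Principle B requires it to be free in its binding domain — the clause headed by 'questioned'.
— David: subject of the clause headed by 'imagined'; c-commands the pronoun but lies outside its binding domain — allowed.
— Jorge: subject of the matrix clause; c-commands the pronoun but lies outside its binding domain — allowed.
— Kenji: subject of the clause headed by 'questioned'; c-commands the pronoun within its binding domain — blocked (Principle B).
— Yusuf's colleague: subject of the clause headed by 'assumed'; c-commands the pronoun but lies outside its binding domain — allowed.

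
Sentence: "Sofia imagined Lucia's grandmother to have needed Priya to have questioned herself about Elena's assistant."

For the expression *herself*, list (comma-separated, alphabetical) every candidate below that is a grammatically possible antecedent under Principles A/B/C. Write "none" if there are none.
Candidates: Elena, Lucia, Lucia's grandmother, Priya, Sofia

*herself* is a reflexive; Principle A requires it to be bound within its binding domain — the clause headed by 'questioned'.
— Elena: possessor inside the second object DP of the clause headed by 'questioned'; does not c-command the reflexive — cannot bind it (Principle A).
— Lucia: possessor inside the subject DP of the clause headed by 'needed'; does not c-command the reflexive — cannot bind it (Principle A).
— Lucia's grandmother: subject of the clause headed by 'needed'; c-commands the reflexive but lies outside its binding domain — cannot bind it (Principle A).
— Priya: subject of the clause headed by 'questioned'; c-commands the reflexive within its binding domain — allowed (Principle A).
— Sofia: subject of the matrix clause; c-commands the reflexive but lies outside its binding domain — cannot bind it (Principle A).

Priya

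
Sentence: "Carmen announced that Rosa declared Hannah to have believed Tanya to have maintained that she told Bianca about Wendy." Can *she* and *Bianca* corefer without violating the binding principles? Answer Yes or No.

*Bianca* is an R-expression; Principle C requires it to be free (not bound by any c-commanding expression).
— she: subject of the clause headed by 'told'; the pronoun c-commands the R-expression — coreference blocked (Principle C).

No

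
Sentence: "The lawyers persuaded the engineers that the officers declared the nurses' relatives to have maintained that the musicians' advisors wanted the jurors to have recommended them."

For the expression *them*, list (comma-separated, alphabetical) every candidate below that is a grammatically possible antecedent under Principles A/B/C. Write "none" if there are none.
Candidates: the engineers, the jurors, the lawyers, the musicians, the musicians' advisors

the engineers, the lawyers, the musicians, the musicians' advisors

*them* is a pronoun; Principle B requires it to be free in its binding domain — the clause headed by 'recommended'.
— the engineers: object of the matrix clause; c-commands the pronoun but lies outside its binding domain — allowed.
— the jurors: subject of the clause headed by 'recommended'; c-commands the pronoun within its binding domain — blocked (Principle B).
— the lawyers: subject of the matrix clause; c-commands the pronoun but lies outside its binding domain — allowed.
— the musicians: possessor inside the subject DP of the clause headed by 'wanted'; does not c-command the pronoun — Principle B does not apply; allowed.
— the musicians' advisors: subject of the clause headed by 'wanted'; c-commands the pronoun but lies outside its binding domain — allowed.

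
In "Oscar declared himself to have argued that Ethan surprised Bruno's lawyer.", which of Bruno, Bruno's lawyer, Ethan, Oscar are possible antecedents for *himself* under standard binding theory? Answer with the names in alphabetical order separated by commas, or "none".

Oscar

*himself* is a reflexive; Principle A requires it to be bound within its binding domain — the matrix clause.
— Bruno: possessor inside the object DP of the clause headed by 'surprised'; does not c-command the reflexive — cannot bind it (Principle A).
— Bruno's lawyer: object of the clause headed by 'surprised'; does not c-command the reflexive — cannot bind it (Principle A).
— Ethan: subject of the clause headed by 'surprised'; does not c-command the reflexive — cannot bind it (Principle A).
— Oscar: subject of the matrix clause; c-commands the reflexive within its binding domain — allowed (Principle A).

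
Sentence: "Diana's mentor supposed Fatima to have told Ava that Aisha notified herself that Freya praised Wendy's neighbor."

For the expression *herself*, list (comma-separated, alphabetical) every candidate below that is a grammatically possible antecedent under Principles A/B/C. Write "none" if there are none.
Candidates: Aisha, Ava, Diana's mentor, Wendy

*herself* is a reflexive; Principle A requires it to be bound within its binding domain — the clause headed by 'notified'.
— Aisha: subject of the clause headed by 'notified'; c-commands the reflexive within its binding domain — allowed (Principle A).
— Ava: object of the clause headed by 'told'; c-commands the reflexive but lies outside its binding domain — cannot bind it (Principle A).
— Diana's mentor: subject of the matrix clause; c-commands the reflexive but lies outside its binding domain — cannot bind it (Principle A).
— Wendy: possessor inside the object DP of the clause headed by 'praised'; does not c-command the reflexive — cannot bind it (Principle A).

Aisha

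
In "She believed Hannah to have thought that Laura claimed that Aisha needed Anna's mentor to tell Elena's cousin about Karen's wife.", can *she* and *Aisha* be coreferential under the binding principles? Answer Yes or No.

No

*Aisha* is an R-expression; Principle C requires it to be free (not bound by any c-commanding expression).
— she: subject of the matrix clause; the pronoun c-commands the R-expression — coreference blocked (Principle C).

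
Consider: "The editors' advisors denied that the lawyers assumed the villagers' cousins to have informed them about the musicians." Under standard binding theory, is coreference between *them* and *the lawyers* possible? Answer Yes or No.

Yes

*the lawyers* is an R-expression; Principle C requires it to be free (not bound by any c-commanding expression).
— them: object of the clause headed by 'informed'; the pronoun does not c-command the R-expression — coreference allowed.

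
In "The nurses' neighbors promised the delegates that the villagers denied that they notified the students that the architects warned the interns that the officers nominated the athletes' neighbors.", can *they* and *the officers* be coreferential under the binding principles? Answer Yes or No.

*the officers* is an R-expression; Principle C requires it to be free (not bound by any c-commanding expression).
— they: subject of the clause headed by 'notified'; the pronoun c-commands the R-expression — coreference blocked (Principle C).

No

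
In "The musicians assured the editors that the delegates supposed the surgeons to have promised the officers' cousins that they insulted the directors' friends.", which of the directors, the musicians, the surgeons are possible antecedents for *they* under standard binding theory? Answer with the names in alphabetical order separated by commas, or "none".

*they* is a pronoun; Principle B requires it to be free in its binding domain — the clause headed by 'insulted'.
— the directors: possessor inside the object DP of the clause headed by 'insulted'; is c-commanded by the pronoun; coreference would bind this R-expression — blocked (Principle C).
— the musicians: subject of the matrix clause; c-commands the pronoun but lies outside its binding domain — allowed.
— the surgeons: subject of the clause headed by 'promised'; c-commands the pronoun but lies outside its binding domain — allowed.

the musicians, the surgeons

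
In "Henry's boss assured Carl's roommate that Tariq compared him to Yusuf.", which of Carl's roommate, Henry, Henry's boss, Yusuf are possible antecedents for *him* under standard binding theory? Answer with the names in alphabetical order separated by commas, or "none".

Carl's roommate, Henry, Henry's boss

*him* is a pronoun; Principle B requires it to be free in its binding domain — the clause headed by 'compared'.
— Carl's roommate: object of the matrix clause; c-commands the pronoun but lies outside its binding domain — allowed.
— Henry: possessor inside the subject DP of the matrix clause; does not c-command the pronoun — Principle B does not apply; allowed.
— Henry's boss: subject of the matrix clause; c-commands the pronoun but lies outside its binding domain — allowed.
— Yusuf: second object of the clause headed by 'compared'; is c-commanded by the pronoun; coreference would bind this R-expression — blocked (Principle C).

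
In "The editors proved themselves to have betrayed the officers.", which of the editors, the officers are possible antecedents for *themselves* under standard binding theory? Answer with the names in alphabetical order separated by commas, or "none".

the editors

*themselves* is a reflexive; Principle A requires it to be bound within its binding domain — the matrix clause.
— the editors: subject of the matrix clause; c-commands the reflexive within its binding domain — allowed (Principle A).
— the officers: object of the clause headed by 'betrayed'; does not c-command the reflexive — cannot bind it (Principle A).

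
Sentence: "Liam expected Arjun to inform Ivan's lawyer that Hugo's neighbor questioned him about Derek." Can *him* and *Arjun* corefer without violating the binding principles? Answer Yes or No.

Yes

*Arjun* is an R-expression; Principle C requires it to be free (not bound by any c-commanding expression).
— him: object of the clause headed by 'questioned'; the pronoun does not c-command the R-expression — coreference allowed.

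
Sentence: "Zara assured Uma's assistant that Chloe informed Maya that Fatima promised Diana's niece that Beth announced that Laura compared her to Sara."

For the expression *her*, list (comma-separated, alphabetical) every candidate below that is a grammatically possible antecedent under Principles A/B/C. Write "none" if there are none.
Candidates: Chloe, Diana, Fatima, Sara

Chloe, Diana, Fatima

*her* is a pronoun; Principle B requires it to be free in its binding domain — the clause headed by 'compared'.
— Chloe: subject of the clause headed by 'informed'; c-commands the pronoun but lies outside its binding domain — allowed.
— Diana: possessor inside the object DP of the clause headed by 'promised'; does not c-command the pronoun — Principle B does not apply; allowed.
— Fatima: subject of the clause headed by 'promised'; c-commands the pronoun but lies outside its binding domain — allowed.
— Sara: second object of the clause headed by 'compared'; is c-commanded by the pronoun; coreference would bind this R-expression — blocked (Principle C).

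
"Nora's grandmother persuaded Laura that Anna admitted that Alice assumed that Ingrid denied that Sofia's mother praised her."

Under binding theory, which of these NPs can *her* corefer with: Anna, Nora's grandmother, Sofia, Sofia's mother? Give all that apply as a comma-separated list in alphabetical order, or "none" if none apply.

Anna, Nora's grandmother, Sofia

*her* is a pronoun; Principle B requires it to be free in its binding domain — the clause headed by 'praised'.
— Anna: subject of the clause headed by 'admitted'; c-commands the pronoun but lies outside its binding domain — allowed.
— Nora's grandmother: subject of the matrix clause; c-commands the pronoun but lies outside its binding domain — allowed.
— Sofia: possessor inside the subject DP of the clause headed by 'praised'; does not c-command the pronoun — Principle B does not apply; allowed.
— Sofia's mother: subject of the clause headed by 'praised'; c-commands the pronoun within its binding domain — blocked (Principle B).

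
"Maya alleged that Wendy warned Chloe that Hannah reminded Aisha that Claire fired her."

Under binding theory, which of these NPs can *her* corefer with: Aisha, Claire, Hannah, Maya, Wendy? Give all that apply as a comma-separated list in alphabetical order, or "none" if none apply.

Aisha, Hannah, Maya, Wendy

*her* is a pronoun; Principle B requires it to be free in its binding domain — the clause headed by 'fired'.
— Aisha: object of the clause headed by 'reminded'; c-commands the pronoun but lies outside its binding domain — allowed.
— Claire: subject of the clause headed by 'fired'; c-commands the pronoun within its binding domain — blocked (Principle B).
— Hannah: subject of the clause headed by 'reminded'; c-commands the pronoun but lies outside its binding domain — allowed.
— Maya: subject of the matrix clause; c-commands the pronoun but lies outside its binding domain — allowed.
— Wendy: subject of the clause headed by 'warned'; c-commands the pronoun but lies outside its binding domain — allowed.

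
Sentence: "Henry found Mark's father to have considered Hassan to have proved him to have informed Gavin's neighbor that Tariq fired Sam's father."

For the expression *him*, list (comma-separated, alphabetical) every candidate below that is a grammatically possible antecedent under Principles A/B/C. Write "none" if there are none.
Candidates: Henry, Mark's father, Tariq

*him* is a pronoun; Principle B requires it to be free in its binding domain — the clause headed by 'proved'.
— Henry: subject of the matrix clause; c-commands the pronoun but lies outside its binding domain — allowed.
— Mark's father: subject of the clause headed by 'considered'; c-commands the pronoun but lies outside its binding domain — allowed.
— Tariq: subject of the clause headed by 'fired'; is c-commanded by the pronoun; coreference would bind this R-expression — blocked (Principle C).

Henry, Mark's father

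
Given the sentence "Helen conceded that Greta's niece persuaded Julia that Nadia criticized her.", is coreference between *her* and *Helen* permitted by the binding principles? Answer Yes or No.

*her* is a pronoun; Principle B requires it to be free in its binding domain — the clause headed by 'criticized'.
— Helen: subject of the matrix clause; c-commands the pronoun but lies outside its binding domain — allowed.

Yes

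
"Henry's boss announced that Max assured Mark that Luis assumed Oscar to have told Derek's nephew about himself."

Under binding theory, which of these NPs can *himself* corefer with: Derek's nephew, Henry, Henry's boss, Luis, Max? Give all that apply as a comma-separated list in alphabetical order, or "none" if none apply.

*himself* is a reflexive; Principle A requires it to be bound within its binding domain — the clause headed by 'told'.
— Derek's nephew: object of the clause headed by 'told'; c-commands the reflexive within its binding domain — allowed (Principle A).
— Henry: possessor inside the subject DP of the matrix clause; does not c-command the reflexive — cannot bind it (Principle A).
— Henry's boss: subject of the matrix clause; c-commands the reflexive but lies outside its binding domain — cannot bind it (Principle A).
— Luis: subject of the clause headed by 'assumed'; c-commands the reflexive but lies outside its binding domain — cannot bind it (Principle A).
— Max: subject of the clause headed by 'assured'; c-commands the reflexive but lies outside its binding domain — cannot bind it (Principle A).

Derek's nephew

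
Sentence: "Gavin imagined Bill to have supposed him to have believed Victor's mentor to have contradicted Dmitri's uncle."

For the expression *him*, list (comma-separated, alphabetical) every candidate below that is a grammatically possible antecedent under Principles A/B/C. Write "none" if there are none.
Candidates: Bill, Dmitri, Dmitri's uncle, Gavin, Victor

Gavin

*him* is a pronoun; Principle B requires it to be free in its binding domain — the clause headed by 'supposed'.
— Bill: subject of the clause headed by 'supposed'; c-commands the pronoun within its binding domain — blocked (Principle B).
— Dmitri: possessor inside the object DP of the clause headed by 'contradicted'; is c-commanded by the pronoun; coreference would bind this R-expression — blocked (Principle C).
— Dmitri's uncle: object of the clause headed by 'contradicted'; is c-commanded by the pronoun; coreference would bind this R-expression — blocked (Principle C).
— Gavin: subject of the matrix clause; c-commands the pronoun but lies outside its binding domain — allowed.
— Victor: possessor inside the subject DP of the clause headed by 'contradicted'; is c-commanded by the pronoun; coreference would bind this R-expression — blocked (Principle C).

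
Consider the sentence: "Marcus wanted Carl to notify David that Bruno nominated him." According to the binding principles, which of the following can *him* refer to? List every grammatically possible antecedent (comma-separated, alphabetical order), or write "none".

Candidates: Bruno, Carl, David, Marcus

*him* is a pronoun; Principle B requires it to be free in its binding domain — the clause headed by 'nominated'.
— Bruno: subject of the clause headed by 'nominated'; c-commands the pronoun within its binding domain — blocked (Principle B).
— Carl: subject of the clause headed by 'notify'; c-commands the pronoun but lies outside its binding domain — allowed.
— David: object of the clause headed by 'notify'; c-commands the pronoun but lies outside its binding domain — allowed.
— Marcus: subject of the matrix clause; c-commands the pronoun but lies outside its binding domain — allowed.

Carl, David, Marcus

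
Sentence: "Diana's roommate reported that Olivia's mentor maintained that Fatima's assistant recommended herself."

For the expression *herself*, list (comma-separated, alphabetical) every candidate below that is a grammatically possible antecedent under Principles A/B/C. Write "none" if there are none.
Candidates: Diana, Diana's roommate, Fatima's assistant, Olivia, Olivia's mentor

*herself* is a reflexive; Principle A requires it to be bound within its binding domain — the clause headed by 'recommended'.
— Diana: possessor inside the subject DP of the matrix clause; does not c-command the reflexive — cannot bind it (Principle A).
— Diana's roommate: subject of the matrix clause; c-commands the reflexive but lies outside its binding domain — cannot bind it (Principle A).
— Fatima's assistant: subject of the clause headed by 'recommended'; c-commands the reflexive within its binding domain — allowed (Principle A).
— Olivia: possessor inside the subject DP of the clause headed by 'maintained'; does not c-command the reflexive — cannot bind it (Principle A).
— Olivia's mentor: subject of the clause headed by 'maintained'; c-commands the reflexive but lies outside its binding domain — cannot bind it (Principle A).

Fatima's assistant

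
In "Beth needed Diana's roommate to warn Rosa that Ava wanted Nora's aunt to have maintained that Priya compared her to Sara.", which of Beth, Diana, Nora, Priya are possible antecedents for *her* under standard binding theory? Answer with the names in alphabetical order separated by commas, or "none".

*her* is a pronoun; Principle B requires it to be free in its binding domain — the clause headed by 'compared'.
— Beth: subject of the matrix clause; c-commands the pronoun but lies outside its binding domain — allowed.
— Diana: possessor inside the subject DP of the clause headed by 'warn'; does not c-command the pronoun — Principle B does not apply; allowed.
— Nora: possessor inside the subject DP of the clause headed by 'maintained'; does not c-command the pronoun — Principle B does not apply; allowed.
— Priya: subject of the clause headed by 'compared'; c-commands the pronoun within its binding domain — blocked (Principle B).

Beth, Diana, Nora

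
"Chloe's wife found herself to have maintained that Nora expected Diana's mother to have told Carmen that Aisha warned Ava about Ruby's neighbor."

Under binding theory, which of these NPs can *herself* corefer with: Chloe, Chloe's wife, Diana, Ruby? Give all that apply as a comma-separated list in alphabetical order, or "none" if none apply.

Chloe's wife

*herself* is a reflexive; Principle A requires it to be bound within its binding domain — the matrix clause.
— Chloe: possessor inside the subject DP of the matrix clause; does not c-command the reflexive — cannot bind it (Principle A).
— Chloe's wife: subject of the matrix clause; c-commands the reflexive within its binding domain — allowed (Principle A).
— Diana: possessor inside the subject DP of the clause headed by 'told'; does not c-command the reflexive — cannot bind it (Principle A).
— Ruby: possessor inside the second object DP of the clause headed by 'warned'; does not c-command the reflexive — cannot bind it (Principle A).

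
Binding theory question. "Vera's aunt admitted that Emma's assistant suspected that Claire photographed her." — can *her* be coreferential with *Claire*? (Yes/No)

No

*her* is a pronoun; Principle B requires it to be free in its binding domain — the clause headed by 'photographed'.
— Claire: subject of the clause headed by 'photographed'; c-commands the pronoun within its binding domain — blocked (Principle B).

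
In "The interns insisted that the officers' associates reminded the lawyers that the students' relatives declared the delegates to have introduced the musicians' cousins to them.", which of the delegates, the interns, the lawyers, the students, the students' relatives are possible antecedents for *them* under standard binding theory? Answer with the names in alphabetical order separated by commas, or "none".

*them* is a pronoun; Principle B requires it to be free in its binding domain — the clause headed by 'introduced'.
— the delegates: subject of the clause headed by 'introduced'; c-commands the pronoun within its binding domain — blocked (Principle B).
— the interns: subject of the matrix clause; c-commands the pronoun but lies outside its binding domain — allowed.
— the lawyers: object of the clause headed by 'reminded'; c-commands the pronoun but lies outside its binding domain — allowed.
— the students: possessor inside the subject DP of the clause headed by 'declared'; does not c-command the pronoun — Principle B does not apply; allowed.
— the students' relatives: subject of the clause headed by 'declared'; c-commands the pronoun but lies outside its binding domain — allowed.

the interns, the lawyers, the students, the students' relatives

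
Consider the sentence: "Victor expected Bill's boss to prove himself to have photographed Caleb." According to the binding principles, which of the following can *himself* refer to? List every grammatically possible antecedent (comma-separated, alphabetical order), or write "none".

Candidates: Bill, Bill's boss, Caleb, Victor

*himself* is a reflexive; Principle A requires it to be bound within its binding domain — the clause headed by 'prove'.
— Bill: possessor inside the subject DP of the clause headed by 'prove'; does not c-command the reflexive — cannot bind it (Principle A).
— Bill's boss: subject of the clause headed by 'prove'; c-commands the reflexive within its binding domain — allowed (Principle A).
— Caleb: object of the clause headed by 'photographed'; does not c-command the reflexive — cannot bind it (Principle A).
— Victor: subject of the matrix clause; c-commands the reflexive but lies outside its binding domain — cannot bind it (Principle A).

Bill's boss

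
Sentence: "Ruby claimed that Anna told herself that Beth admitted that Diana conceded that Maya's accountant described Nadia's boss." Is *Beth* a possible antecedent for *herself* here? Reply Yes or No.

No

*herself* is a reflexive; Principle A requires it to be bound within its binding domain — the clause headed by 'told'.
— Beth: subject of the clause headed by 'admitted'; does not c-command the reflexive — cannot bind it (Principle A).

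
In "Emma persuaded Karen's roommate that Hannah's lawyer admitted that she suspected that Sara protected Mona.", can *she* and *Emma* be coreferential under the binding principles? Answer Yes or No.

Yes

*Emma* is an R-expression; Principle C requires it to be free (not bound by any c-commanding expression).
— she: subject of the clause headed by 'suspected'; the pronoun does not c-command the R-expression — coreference allowed.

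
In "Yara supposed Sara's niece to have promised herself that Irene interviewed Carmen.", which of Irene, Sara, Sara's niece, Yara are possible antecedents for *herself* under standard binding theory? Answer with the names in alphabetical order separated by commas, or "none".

Sara's niece

*herself* is a reflexive; Principle A requires it to be bound within its binding domain — the clause headed by 'promised'.
— Irene: subject of the clause headed by 'interviewed'; does not c-command the reflexive — cannot bind it (Principle A).
— Sara: possessor inside the subject DP of the clause headed by 'promised'; does not c-command the reflexive — cannot bind it (Principle A).
— Sara's niece: subject of the clause headed by 'promised'; c-commands the reflexive within its binding domain — allowed (Principle A).
— Yara: subject of the matrix clause; c-commands the reflexive but lies outside its binding domain — cannot bind it (Principle A).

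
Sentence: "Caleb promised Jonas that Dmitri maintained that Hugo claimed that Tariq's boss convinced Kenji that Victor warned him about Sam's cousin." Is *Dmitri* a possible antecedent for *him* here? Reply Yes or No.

*him* is a pronoun; Principle B requires it to be free in its binding domain — the clause headed by 'warned'.
— Dmitri: subject of the clause headed by 'maintained'; c-commands the pronoun but lies outside its binding domain — allowed.

Yes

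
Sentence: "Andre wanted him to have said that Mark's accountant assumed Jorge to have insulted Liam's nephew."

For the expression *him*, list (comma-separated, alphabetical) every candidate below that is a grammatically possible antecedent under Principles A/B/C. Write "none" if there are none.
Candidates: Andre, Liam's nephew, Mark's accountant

none

*him* is a pronoun; Principle B requires it to be free in its binding domain — the matrix clause.
— Andre: subject of the matrix clause; c-commands the pronoun within its binding domain — blocked (Principle B).
— Liam's nephew: object of the clause headed by 'insulted'; is c-commanded by the pronoun; coreference would bind this R-expression — blocked (Principle C).
— Mark's accountant: subject of the clause headed by 'assumed'; is c-commanded by the pronoun; coreference would bind this R-expression — blocked (Principle C).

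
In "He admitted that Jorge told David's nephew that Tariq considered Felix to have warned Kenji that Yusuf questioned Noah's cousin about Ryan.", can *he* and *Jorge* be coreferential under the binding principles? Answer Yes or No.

*Jorge* is an R-expression; Principle C requires it to be free (not bound by any c-commanding expression).
— he: subject of the matrix clause; the pronoun c-commands the R-expression — coreference blocked (Principle C).

No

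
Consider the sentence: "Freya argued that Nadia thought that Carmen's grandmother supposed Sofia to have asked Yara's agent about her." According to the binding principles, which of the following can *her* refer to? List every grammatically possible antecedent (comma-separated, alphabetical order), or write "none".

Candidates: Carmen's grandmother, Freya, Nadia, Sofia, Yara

*her* is a pronoun; Principle B requires it to be free in its binding domain — the clause headed by 'asked'.
— Carmen's grandmother: subject of the clause headed by 'supposed'; c-commands the pronoun but lies outside its binding domain — allowed.
— Freya: subject of the matrix clause; c-commands the pronoun but lies outside its binding domain — allowed.
— Nadia: subject of the clause headed by 'thought'; c-commands the pronoun but lies outside its binding domain — allowed.
— Sofia: subject of the clause headed by 'asked'; c-commands the pronoun within its binding domain — blocked (Principle B).
— Yara: possessor inside the object DP of the clause headed by 'asked'; does not c-command the pronoun — Principle B does not apply; allowed.

Carmen's grandmother, Freya, Nadia, Yara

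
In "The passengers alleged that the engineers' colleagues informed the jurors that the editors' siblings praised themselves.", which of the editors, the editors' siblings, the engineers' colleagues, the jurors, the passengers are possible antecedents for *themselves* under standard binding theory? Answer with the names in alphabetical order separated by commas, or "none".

*themselves* is a reflexive; Principle A requires it to be bound within its binding domain — the clause headed by 'praised'.
— the editors: possessor inside the subject DP of the clause headed by 'praised'; does not c-command the reflexive — cannot bind it (Principle A).
— the editors' siblings: subject of the clause headed by 'praised'; c-commands the reflexive within its binding domain — allowed (Principle A).
— the engineers' colleagues: subject of the clause headed by 'informed'; c-commands the reflexive but lies outside its binding domain — cannot bind it (Principle A).
— the jurors: object of the clause headed by 'informed'; c-commands the reflexive but lies outside its binding domain — cannot bind it (Principle A).
— the passengers: subject of the matrix clause; c-commands the reflexive but lies outside its binding domain — cannot bind it (Principle A).

the editors' siblings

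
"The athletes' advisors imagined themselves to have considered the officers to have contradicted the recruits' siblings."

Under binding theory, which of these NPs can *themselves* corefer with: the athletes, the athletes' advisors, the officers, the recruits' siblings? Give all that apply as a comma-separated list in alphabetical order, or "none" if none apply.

*themselves* is a reflexive; Principle A requires it to be bound within its binding domain — the matrix clause.
— the athletes: possessor inside the subject DP of the matrix clause; does not c-command the reflexive — cannot bind it (Principle A).
— the athletes' advisors: subject of the matrix clause; c-commands the reflexive within its binding domain — allowed (Principle A).
— the officers: subject of the clause headed by 'contradicted'; does not c-command the reflexive — cannot bind it (Principle A).
— the recruits' siblings: object of the clause headed by 'contradicted'; does not c-command the reflexive — cannot bind it (Principle A).

the athletes' advisors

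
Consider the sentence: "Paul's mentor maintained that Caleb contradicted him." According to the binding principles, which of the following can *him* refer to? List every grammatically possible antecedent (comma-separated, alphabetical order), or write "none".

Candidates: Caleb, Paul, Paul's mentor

Paul, Paul's mentor

*him* is a pronoun; Principle B requires it to be free in its binding domain — the clause headed by 'contradicted'.
— Caleb: subject of the clause headed by 'contradicted'; c-commands the pronoun within its binding domain — blocked (Principle B).
— Paul: possessor inside the subject DP of the matrix clause; does not c-command the pronoun — Principle B does not apply; allowed.
— Paul's mentor: subject of the matrix clause; c-commands the pronoun but lies outside its binding domain — allowed.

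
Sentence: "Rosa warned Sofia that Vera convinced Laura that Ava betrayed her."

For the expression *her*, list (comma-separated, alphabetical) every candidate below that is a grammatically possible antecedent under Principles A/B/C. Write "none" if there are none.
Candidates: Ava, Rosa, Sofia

*her* is a pronoun; Principle B requires it to be free in its binding domain — the clause headed by 'betrayed'.
— Ava: subject of the clause headed by 'betrayed'; c-commands the pronoun within its binding domain — blocked (Principle B).
— Rosa: subject of the matrix clause; c-commands the pronoun but lies outside its binding domain — allowed.
— Sofia: object of the matrix clause; c-commands the pronoun but lies outside its binding domain — allowed.

Rosa, Sofia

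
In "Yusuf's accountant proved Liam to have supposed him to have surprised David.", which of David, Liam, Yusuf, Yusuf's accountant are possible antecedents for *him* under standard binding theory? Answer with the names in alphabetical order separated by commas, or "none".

Yusuf, Yusuf's accountant

*him* is a pronoun; Principle B requires it to be free in its binding domain — the clause headed by 'supposed'.
— David: object of the clause headed by 'surprised'; is c-commanded by the pronoun; coreference would bind this R-expression — blocked (Principle C).
— Liam: subject of the clause headed by 'supposed'; c-commands the pronoun within its binding domain — blocked (Principle B).
— Yusuf: possessor inside the subject DP of the matrix clause; does not c-command the pronoun — Principle B does not apply; allowed.
— Yusuf's accountant: subject of the matrix clause; c-commands the pronoun but lies outside its binding domain — allowed.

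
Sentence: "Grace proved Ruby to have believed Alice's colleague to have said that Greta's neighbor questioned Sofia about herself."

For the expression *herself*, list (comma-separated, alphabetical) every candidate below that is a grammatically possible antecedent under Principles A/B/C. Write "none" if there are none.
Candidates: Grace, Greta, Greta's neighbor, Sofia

*herself* is a reflexive; Principle A requires it to be bound within its binding domain — the clause headed by 'questioned'.
— Grace: subject of the matrix clause; c-commands the reflexive but lies outside its binding domain — cannot bind it (Principle A).
— Greta: possessor inside the subject DP of the clause headed by 'questioned'; does not c-command the reflexive — cannot bind it (Principle A).
— Greta's neighbor: subject of the clause headed by 'questioned'; c-commands the reflexive within its binding domain — allowed (Principle A).
— Sofia: object of the clause headed by 'questioned'; c-commands the reflexive within its binding domain — allowed (Principle A).

Greta's neighbor, Sofia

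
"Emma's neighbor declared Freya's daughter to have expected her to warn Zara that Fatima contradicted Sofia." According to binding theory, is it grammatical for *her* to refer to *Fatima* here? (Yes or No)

No

*Fatima* is an R-expression; Principle C requires it to be free (not bound by any c-commanding expression).
— her: subject of the clause headed by 'warn'; the pronoun c-commands the R-expression — coreference blocked (Principle C).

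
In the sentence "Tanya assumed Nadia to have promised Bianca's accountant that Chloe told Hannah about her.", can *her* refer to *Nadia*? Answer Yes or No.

Yes

*her* is a pronoun; Principle B requires it to be free in its binding domain — the clause headed by 'told'.
— Nadia: subject of the clause headed by 'promised'; c-commands the pronoun but lies outside its binding domain — allowed.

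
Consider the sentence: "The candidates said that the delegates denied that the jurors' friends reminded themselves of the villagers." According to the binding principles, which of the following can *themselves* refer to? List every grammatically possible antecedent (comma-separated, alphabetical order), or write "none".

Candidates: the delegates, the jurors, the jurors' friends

*themselves* is a reflexive; Principle A requires it to be bound within its binding domain — the clause headed by 'reminded'.
— the delegates: subject of the clause headed by 'denied'; c-commands the reflexive but lies outside its binding domain — cannot bind it (Principle A).
— the jurors: possessor inside the subject DP of the clause headed by 'reminded'; does not c-command the reflexive — cannot bind it (Principle A).
— the jurors' friends: subject of the clause headed by 'reminded'; c-commands the reflexive within its binding domain — allowed (Principle A).

the jurors' friends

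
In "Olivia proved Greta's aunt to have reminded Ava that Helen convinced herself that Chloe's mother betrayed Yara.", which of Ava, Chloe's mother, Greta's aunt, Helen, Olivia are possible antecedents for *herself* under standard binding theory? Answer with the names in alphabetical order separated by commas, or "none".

Helen

*herself* is a reflexive; Principle A requires it to be bound within its binding domain — the clause headed by 'convinced'.
— Ava: object of the clause headed by 'reminded'; c-commands the reflexive but lies outside its binding domain — cannot bind it (Principle A).
— Chloe's mother: subject of the clause headed by 'betrayed'; does not c-command the reflexive — cannot bind it (Principle A).
— Greta's aunt: subject of the clause headed by 'reminded'; c-commands the reflexive but lies outside its binding domain — cannot bind it (Principle A).
— Helen: subject of the clause headed by 'convinced'; c-commands the reflexive within its binding domain — allowed (Principle A).
— Olivia: subject of the matrix clause; c-commands the reflexive but lies outside its binding domain — cannot bind it (Principle A).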